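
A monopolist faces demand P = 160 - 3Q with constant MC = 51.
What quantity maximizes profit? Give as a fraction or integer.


TR = P*Q = (160 - 3Q)Q = 160Q - 3Q^2
MR = dTR/dQ = 160 - 6Q
Set MR = MC:
160 - 6Q = 51
109 = 6Q
Q* = 109/6 = 109/6

109/6


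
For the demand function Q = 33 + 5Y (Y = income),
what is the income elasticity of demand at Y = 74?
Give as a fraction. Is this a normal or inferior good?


dQ/dY = 5
At Y = 74: Q = 33 + 5*74 = 403
Ey = (dQ/dY)(Y/Q) = 5 * 74 / 403 = 370/403
Since Ey > 0, this is a normal good.

370/403 (normal good)


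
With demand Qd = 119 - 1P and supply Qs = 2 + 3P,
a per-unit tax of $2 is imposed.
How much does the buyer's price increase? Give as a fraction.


With a per-unit tax, the buyer's price increase depends on relative slopes.
Supply slope: d = 3, Demand slope: b = 1
Buyer's price increase = d * tax / (b + d)
= 3 * 2 / (1 + 3)
= 6 / 4 = 3/2

3/2


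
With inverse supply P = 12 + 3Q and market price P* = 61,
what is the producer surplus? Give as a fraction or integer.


Minimum supply price (at Q=0): P_min = 12
Quantity supplied at P* = 61:
Q* = (61 - 12)/3 = 49/3
PS = (1/2) * Q* * (P* - P_min)
PS = (1/2) * 49/3 * (61 - 12)
PS = (1/2) * 49/3 * 49 = 2401/6

2401/6


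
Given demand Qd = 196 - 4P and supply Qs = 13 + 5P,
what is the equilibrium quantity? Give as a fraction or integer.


First find equilibrium price:
196 - 4P = 13 + 5P
P* = 183/9 = 61/3
Then substitute into demand:
Q* = 196 - 4 * 61/3 = 344/3

344/3


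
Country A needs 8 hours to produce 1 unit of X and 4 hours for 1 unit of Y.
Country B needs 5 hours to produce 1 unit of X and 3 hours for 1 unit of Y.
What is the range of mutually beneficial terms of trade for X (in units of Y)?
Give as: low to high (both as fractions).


Opportunity cost of X for Country A = hours_X / hours_Y = 8/4 = 2 units of Y
Opportunity cost of X for Country B = hours_X / hours_Y = 5/3 = 5/3 units of Y
Terms of trade must be between the two opportunity costs.
Range: 5/3 to 2

5/3 to 2


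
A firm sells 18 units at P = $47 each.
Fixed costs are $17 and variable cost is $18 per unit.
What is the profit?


Total Revenue = P * Q = 47 * 18 = $846
Total Cost = FC + VC*Q = 17 + 18*18 = $341
Profit = TR - TC = 846 - 341 = $505

$505


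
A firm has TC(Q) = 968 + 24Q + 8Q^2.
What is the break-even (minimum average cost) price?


AC(Q) = 968/Q + 24 + 8Q
To minimize: dAC/dQ = -968/Q^2 + 8 = 0
Q^2 = 968/8 = 121
Q* = 11
Min AC = 968/11 + 24 + 8*11
Min AC = 88 + 24 + 88 = 200

200


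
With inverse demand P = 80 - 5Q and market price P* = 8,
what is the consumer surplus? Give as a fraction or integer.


Maximum willingness to pay (at Q=0): P_max = 80
Quantity demanded at P* = 8:
Q* = (80 - 8)/5 = 72/5
CS = (1/2) * Q* * (P_max - P*)
CS = (1/2) * 72/5 * (80 - 8)
CS = (1/2) * 72/5 * 72 = 2592/5

2592/5


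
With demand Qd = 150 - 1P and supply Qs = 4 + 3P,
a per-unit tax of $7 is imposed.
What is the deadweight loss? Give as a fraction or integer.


Pre-tax equilibrium quantity: Q* = 227/2
Post-tax equilibrium quantity: Q_tax = 433/4
Reduction in quantity: Q* - Q_tax = 21/4
DWL = (1/2) * tax * (Q* - Q_tax)
DWL = (1/2) * 7 * 21/4 = 147/8

147/8


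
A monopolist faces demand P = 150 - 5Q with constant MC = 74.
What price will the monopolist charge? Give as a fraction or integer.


MR = 150 - 10Q
Set MR = MC: 150 - 10Q = 74
Q* = 38/5
Substitute into demand:
P* = 150 - 5*38/5 = 112

112


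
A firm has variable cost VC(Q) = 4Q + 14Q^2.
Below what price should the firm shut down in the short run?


AVC(Q) = VC(Q)/Q = 4 + 14Q
AVC is increasing in Q, so minimum AVC is at Q -> 0+.
Min AVC = 4
The firm should shut down if P < 4.

4


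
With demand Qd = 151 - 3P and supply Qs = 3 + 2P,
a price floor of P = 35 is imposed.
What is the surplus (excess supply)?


At P = 35:
Qd = 151 - 3*35 = 46
Qs = 3 + 2*35 = 73
Surplus = Qs - Qd = 73 - 46 = 27

27


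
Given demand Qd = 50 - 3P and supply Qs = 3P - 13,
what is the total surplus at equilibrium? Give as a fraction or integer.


Find equilibrium: 50 - 3P = 3P - 13
50 + 13 = 6P
P* = 63/6 = 21/2
Q* = 3*21/2 - 13 = 37/2
Inverse demand: P = 50/3 - Q/3, so P_max = 50/3
Inverse supply: P = 13/3 + Q/3, so P_min = 13/3
CS = (1/2) * 37/2 * (50/3 - 21/2) = 1369/24
PS = (1/2) * 37/2 * (21/2 - 13/3) = 1369/24
TS = CS + PS = 1369/24 + 1369/24 = 1369/12

1369/12


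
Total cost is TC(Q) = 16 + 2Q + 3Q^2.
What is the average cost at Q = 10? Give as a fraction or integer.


TC(10) = 16 + 2*10 + 3*10^2
TC(10) = 16 + 20 + 300 = 336
AC = TC/Q = 336/10 = 168/5

168/5


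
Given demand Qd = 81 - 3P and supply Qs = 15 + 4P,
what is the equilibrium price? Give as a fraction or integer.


At equilibrium, Qd = Qs.
81 - 3P = 15 + 4P
81 - 15 = 3P + 4P
66 = 7P
P* = 66/7 = 66/7

66/7


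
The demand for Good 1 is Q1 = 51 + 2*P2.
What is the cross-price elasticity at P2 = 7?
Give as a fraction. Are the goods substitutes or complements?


dQ1/dP2 = 2
At P2 = 7: Q1 = 51 + 2*7 = 65
Exy = (dQ1/dP2)(P2/Q1) = 2 * 7 / 65 = 14/65
Since Exy > 0, the goods are substitutes.

14/65 (substitutes)


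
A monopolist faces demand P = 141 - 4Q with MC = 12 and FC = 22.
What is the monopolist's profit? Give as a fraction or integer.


MR = MC: 141 - 8Q = 12
Q* = 129/8
P* = 141 - 4*129/8 = 153/2
Profit = (P* - MC)*Q* - FC
= (153/2 - 12)*129/8 - 22
= 129/2*129/8 - 22
= 16641/16 - 22 = 16289/16

16289/16


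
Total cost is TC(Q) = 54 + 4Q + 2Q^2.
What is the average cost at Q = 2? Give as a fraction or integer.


TC(2) = 54 + 4*2 + 2*2^2
TC(2) = 54 + 8 + 8 = 70
AC = TC/Q = 70/2 = 35

35


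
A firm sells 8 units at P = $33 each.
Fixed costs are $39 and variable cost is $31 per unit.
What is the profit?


Total Revenue = P * Q = 33 * 8 = $264
Total Cost = FC + VC*Q = 39 + 31*8 = $287
Profit = TR - TC = 264 - 287 = $-23

$-23


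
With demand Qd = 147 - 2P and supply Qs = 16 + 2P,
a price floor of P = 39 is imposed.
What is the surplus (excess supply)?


At P = 39:
Qd = 147 - 2*39 = 69
Qs = 16 + 2*39 = 94
Surplus = Qs - Qd = 94 - 69 = 25

25


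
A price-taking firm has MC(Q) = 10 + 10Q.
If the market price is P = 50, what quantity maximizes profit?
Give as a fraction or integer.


In perfect competition, profit is maximized where P = MC.
50 = 10 + 10Q
40 = 10Q
Q* = 40/10 = 4

4


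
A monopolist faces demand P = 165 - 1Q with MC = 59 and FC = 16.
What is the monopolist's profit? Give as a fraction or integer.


MR = MC: 165 - 2Q = 59
Q* = 53
P* = 165 - 1*53 = 112
Profit = (P* - MC)*Q* - FC
= (112 - 59)*53 - 16
= 53*53 - 16
= 2809 - 16 = 2793

2793


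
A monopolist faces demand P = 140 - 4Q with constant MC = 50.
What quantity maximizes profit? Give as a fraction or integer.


TR = P*Q = (140 - 4Q)Q = 140Q - 4Q^2
MR = dTR/dQ = 140 - 8Q
Set MR = MC:
140 - 8Q = 50
90 = 8Q
Q* = 90/8 = 45/4

45/4


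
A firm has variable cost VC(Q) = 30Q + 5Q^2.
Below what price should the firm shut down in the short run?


AVC(Q) = VC(Q)/Q = 30 + 5Q
AVC is increasing in Q, so minimum AVC is at Q -> 0+.
Min AVC = 30
The firm should shut down if P < 30.

30


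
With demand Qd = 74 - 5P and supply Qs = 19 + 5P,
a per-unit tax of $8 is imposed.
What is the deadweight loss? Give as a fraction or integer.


Pre-tax equilibrium quantity: Q* = 93/2
Post-tax equilibrium quantity: Q_tax = 53/2
Reduction in quantity: Q* - Q_tax = 20
DWL = (1/2) * tax * (Q* - Q_tax)
DWL = (1/2) * 8 * 20 = 80

80


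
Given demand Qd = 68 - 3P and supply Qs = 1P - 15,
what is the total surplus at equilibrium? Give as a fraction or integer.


Find equilibrium: 68 - 3P = 1P - 15
68 + 15 = 4P
P* = 83/4 = 83/4
Q* = 1*83/4 - 15 = 23/4
Inverse demand: P = 68/3 - Q/3, so P_max = 68/3
Inverse supply: P = 15 + Q/1, so P_min = 15
CS = (1/2) * 23/4 * (68/3 - 83/4) = 529/96
PS = (1/2) * 23/4 * (83/4 - 15) = 529/32
TS = CS + PS = 529/96 + 529/32 = 529/24

529/24


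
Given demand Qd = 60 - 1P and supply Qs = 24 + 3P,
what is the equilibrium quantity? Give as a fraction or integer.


First find equilibrium price:
60 - 1P = 24 + 3P
P* = 36/4 = 9
Then substitute into demand:
Q* = 60 - 1 * 9 = 51

51


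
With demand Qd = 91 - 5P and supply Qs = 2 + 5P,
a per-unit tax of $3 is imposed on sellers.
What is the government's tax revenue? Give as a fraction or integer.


With tax on sellers, new supply: Qs' = 2 + 5(P - 3)
= 5P - 13
New equilibrium quantity:
Q_new = 39
Tax revenue = tax * Q_new = 3 * 39 = 117

117


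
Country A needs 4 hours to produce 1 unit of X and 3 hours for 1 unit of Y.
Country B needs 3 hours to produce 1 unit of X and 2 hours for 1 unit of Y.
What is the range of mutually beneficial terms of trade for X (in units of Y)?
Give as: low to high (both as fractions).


Opportunity cost of X for Country A = hours_X / hours_Y = 4/3 = 4/3 units of Y
Opportunity cost of X for Country B = hours_X / hours_Y = 3/2 = 3/2 units of Y
Terms of trade must be between the two opportunity costs.
Range: 4/3 to 3/2

4/3 to 3/2


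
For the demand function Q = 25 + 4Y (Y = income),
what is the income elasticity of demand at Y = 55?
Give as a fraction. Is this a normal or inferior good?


dQ/dY = 4
At Y = 55: Q = 25 + 4*55 = 245
Ey = (dQ/dY)(Y/Q) = 4 * 55 / 245 = 44/49
Since Ey > 0, this is a normal good.

44/49 (normal good)


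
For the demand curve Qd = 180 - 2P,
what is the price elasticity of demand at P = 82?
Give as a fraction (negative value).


dQ/dP = -2
At P = 82: Q = 180 - 2*82 = 16
E = (dQ/dP)(P/Q) = (-2)(82/16) = -41/4

-41/4


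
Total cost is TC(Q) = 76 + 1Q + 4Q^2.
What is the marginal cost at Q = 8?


MC = dTC/dQ = 1 + 2*4*Q
At Q = 8:
MC = 1 + 8*8
MC = 1 + 64 = 65

65


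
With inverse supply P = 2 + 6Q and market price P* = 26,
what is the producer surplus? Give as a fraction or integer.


Minimum supply price (at Q=0): P_min = 2
Quantity supplied at P* = 26:
Q* = (26 - 2)/6 = 4
PS = (1/2) * Q* * (P* - P_min)
PS = (1/2) * 4 * (26 - 2)
PS = (1/2) * 4 * 24 = 48

48


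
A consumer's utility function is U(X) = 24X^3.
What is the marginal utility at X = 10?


MU = dU/dX = 24*3*X^(3-1)
MU = 72*X^2
At X = 10:
MU = 72 * 10^2
MU = 72 * 100 = 7200

7200


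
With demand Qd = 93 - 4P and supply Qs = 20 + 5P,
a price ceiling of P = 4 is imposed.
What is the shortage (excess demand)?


At P = 4:
Qd = 93 - 4*4 = 77
Qs = 20 + 5*4 = 40
Shortage = Qd - Qs = 77 - 40 = 37

37


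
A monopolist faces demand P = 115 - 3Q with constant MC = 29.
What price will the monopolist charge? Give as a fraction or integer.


MR = 115 - 6Q
Set MR = MC: 115 - 6Q = 29
Q* = 43/3
Substitute into demand:
P* = 115 - 3*43/3 = 72

72


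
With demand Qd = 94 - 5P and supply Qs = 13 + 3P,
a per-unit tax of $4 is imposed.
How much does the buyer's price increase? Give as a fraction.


With a per-unit tax, the buyer's price increase depends on relative slopes.
Supply slope: d = 3, Demand slope: b = 5
Buyer's price increase = d * tax / (b + d)
= 3 * 4 / (5 + 3)
= 12 / 8 = 3/2

3/2


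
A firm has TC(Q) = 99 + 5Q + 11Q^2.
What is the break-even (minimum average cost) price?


AC(Q) = 99/Q + 5 + 11Q
To minimize: dAC/dQ = -99/Q^2 + 11 = 0
Q^2 = 99/11 = 9
Q* = 3
Min AC = 99/3 + 5 + 11*3
Min AC = 33 + 5 + 33 = 71

71


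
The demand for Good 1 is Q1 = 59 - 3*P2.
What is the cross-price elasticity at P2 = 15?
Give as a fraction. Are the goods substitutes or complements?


dQ1/dP2 = -3
At P2 = 15: Q1 = 59 - 3*15 = 14
Exy = (dQ1/dP2)(P2/Q1) = -3 * 15 / 14 = -45/14
Since Exy < 0, the goods are complements.

-45/14 (complements)


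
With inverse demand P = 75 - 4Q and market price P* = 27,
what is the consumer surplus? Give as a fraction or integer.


Maximum willingness to pay (at Q=0): P_max = 75
Quantity demanded at P* = 27:
Q* = (75 - 27)/4 = 12
CS = (1/2) * Q* * (P_max - P*)
CS = (1/2) * 12 * (75 - 27)
CS = (1/2) * 12 * 48 = 288

288


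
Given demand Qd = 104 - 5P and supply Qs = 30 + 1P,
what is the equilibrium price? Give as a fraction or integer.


At equilibrium, Qd = Qs.
104 - 5P = 30 + 1P
104 - 30 = 5P + 1P
74 = 6P
P* = 74/6 = 37/3

37/3


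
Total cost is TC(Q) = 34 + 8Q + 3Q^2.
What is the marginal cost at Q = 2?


MC = dTC/dQ = 8 + 2*3*Q
At Q = 2:
MC = 8 + 6*2
MC = 8 + 12 = 20

20


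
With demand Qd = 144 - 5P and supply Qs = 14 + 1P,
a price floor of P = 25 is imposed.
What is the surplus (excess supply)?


At P = 25:
Qd = 144 - 5*25 = 19
Qs = 14 + 1*25 = 39
Surplus = Qs - Qd = 39 - 19 = 20

20


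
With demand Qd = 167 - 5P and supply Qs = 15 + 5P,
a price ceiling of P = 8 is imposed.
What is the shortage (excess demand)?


At P = 8:
Qd = 167 - 5*8 = 127
Qs = 15 + 5*8 = 55
Shortage = Qd - Qs = 127 - 55 = 72

72


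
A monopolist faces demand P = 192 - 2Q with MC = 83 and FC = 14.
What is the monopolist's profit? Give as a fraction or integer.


MR = MC: 192 - 4Q = 83
Q* = 109/4
P* = 192 - 2*109/4 = 275/2
Profit = (P* - MC)*Q* - FC
= (275/2 - 83)*109/4 - 14
= 109/2*109/4 - 14
= 11881/8 - 14 = 11769/8

11769/8


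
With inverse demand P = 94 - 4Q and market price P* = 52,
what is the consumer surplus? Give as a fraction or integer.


Maximum willingness to pay (at Q=0): P_max = 94
Quantity demanded at P* = 52:
Q* = (94 - 52)/4 = 21/2
CS = (1/2) * Q* * (P_max - P*)
CS = (1/2) * 21/2 * (94 - 52)
CS = (1/2) * 21/2 * 42 = 441/2

441/2


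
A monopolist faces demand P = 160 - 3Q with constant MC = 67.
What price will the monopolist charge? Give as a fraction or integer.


MR = 160 - 6Q
Set MR = MC: 160 - 6Q = 67
Q* = 31/2
Substitute into demand:
P* = 160 - 3*31/2 = 227/2

227/2


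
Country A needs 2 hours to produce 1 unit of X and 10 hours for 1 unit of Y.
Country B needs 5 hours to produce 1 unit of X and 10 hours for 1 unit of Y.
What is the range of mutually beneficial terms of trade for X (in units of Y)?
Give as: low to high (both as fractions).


Opportunity cost of X for Country A = hours_X / hours_Y = 2/10 = 1/5 units of Y
Opportunity cost of X for Country B = hours_X / hours_Y = 5/10 = 1/2 units of Y
Terms of trade must be between the two opportunity costs.
Range: 1/5 to 1/2

1/5 to 1/2


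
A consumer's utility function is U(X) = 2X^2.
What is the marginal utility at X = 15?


MU = dU/dX = 2*2*X^(2-1)
MU = 4*X^1
At X = 15:
MU = 4 * 15^1
MU = 4 * 15 = 60

60


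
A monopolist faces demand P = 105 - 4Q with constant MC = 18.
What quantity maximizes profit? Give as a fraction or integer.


TR = P*Q = (105 - 4Q)Q = 105Q - 4Q^2
MR = dTR/dQ = 105 - 8Q
Set MR = MC:
105 - 8Q = 18
87 = 8Q
Q* = 87/8 = 87/8

87/8


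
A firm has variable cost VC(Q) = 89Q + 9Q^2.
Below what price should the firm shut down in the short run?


AVC(Q) = VC(Q)/Q = 89 + 9Q
AVC is increasing in Q, so minimum AVC is at Q -> 0+.
Min AVC = 89
The firm should shut down if P < 89.

89


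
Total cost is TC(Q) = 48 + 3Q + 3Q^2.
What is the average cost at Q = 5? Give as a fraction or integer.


TC(5) = 48 + 3*5 + 3*5^2
TC(5) = 48 + 15 + 75 = 138
AC = TC/Q = 138/5 = 138/5

138/5


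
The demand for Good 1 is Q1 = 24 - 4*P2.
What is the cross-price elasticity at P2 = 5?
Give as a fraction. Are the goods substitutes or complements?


dQ1/dP2 = -4
At P2 = 5: Q1 = 24 - 4*5 = 4
Exy = (dQ1/dP2)(P2/Q1) = -4 * 5 / 4 = -5
Since Exy < 0, the goods are complements.

-5 (complements)


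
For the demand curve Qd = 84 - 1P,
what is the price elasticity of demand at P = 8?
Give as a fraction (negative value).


dQ/dP = -1
At P = 8: Q = 84 - 1*8 = 76
E = (dQ/dP)(P/Q) = (-1)(8/76) = -2/19

-2/19


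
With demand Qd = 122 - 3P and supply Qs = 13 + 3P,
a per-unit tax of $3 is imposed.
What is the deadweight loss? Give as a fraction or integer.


Pre-tax equilibrium quantity: Q* = 135/2
Post-tax equilibrium quantity: Q_tax = 63
Reduction in quantity: Q* - Q_tax = 9/2
DWL = (1/2) * tax * (Q* - Q_tax)
DWL = (1/2) * 3 * 9/2 = 27/4

27/4


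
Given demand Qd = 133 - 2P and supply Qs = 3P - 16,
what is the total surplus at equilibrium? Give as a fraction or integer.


Find equilibrium: 133 - 2P = 3P - 16
133 + 16 = 5P
P* = 149/5 = 149/5
Q* = 3*149/5 - 16 = 367/5
Inverse demand: P = 133/2 - Q/2, so P_max = 133/2
Inverse supply: P = 16/3 + Q/3, so P_min = 16/3
CS = (1/2) * 367/5 * (133/2 - 149/5) = 134689/100
PS = (1/2) * 367/5 * (149/5 - 16/3) = 134689/150
TS = CS + PS = 134689/100 + 134689/150 = 134689/60

134689/60


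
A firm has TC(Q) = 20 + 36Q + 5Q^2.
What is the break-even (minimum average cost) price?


AC(Q) = 20/Q + 36 + 5Q
To minimize: dAC/dQ = -20/Q^2 + 5 = 0
Q^2 = 20/5 = 4
Q* = 2
Min AC = 20/2 + 36 + 5*2
Min AC = 10 + 36 + 10 = 56

56


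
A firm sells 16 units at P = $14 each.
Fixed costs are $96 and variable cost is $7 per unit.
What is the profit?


Total Revenue = P * Q = 14 * 16 = $224
Total Cost = FC + VC*Q = 96 + 7*16 = $208
Profit = TR - TC = 224 - 208 = $16

$16


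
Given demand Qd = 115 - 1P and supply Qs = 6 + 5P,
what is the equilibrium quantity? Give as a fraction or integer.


First find equilibrium price:
115 - 1P = 6 + 5P
P* = 109/6 = 109/6
Then substitute into demand:
Q* = 115 - 1 * 109/6 = 581/6

581/6


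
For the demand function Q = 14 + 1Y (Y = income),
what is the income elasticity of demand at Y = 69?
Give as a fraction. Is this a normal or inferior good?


dQ/dY = 1
At Y = 69: Q = 14 + 1*69 = 83
Ey = (dQ/dY)(Y/Q) = 1 * 69 / 83 = 69/83
Since Ey > 0, this is a normal good.

69/83 (normal good)


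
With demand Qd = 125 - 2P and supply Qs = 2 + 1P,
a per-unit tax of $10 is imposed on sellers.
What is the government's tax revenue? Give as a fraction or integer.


With tax on sellers, new supply: Qs' = 2 + 1(P - 10)
= 1P - 8
New equilibrium quantity:
Q_new = 109/3
Tax revenue = tax * Q_new = 10 * 109/3 = 1090/3

1090/3


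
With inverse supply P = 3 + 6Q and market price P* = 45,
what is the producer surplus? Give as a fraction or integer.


Minimum supply price (at Q=0): P_min = 3
Quantity supplied at P* = 45:
Q* = (45 - 3)/6 = 7
PS = (1/2) * Q* * (P* - P_min)
PS = (1/2) * 7 * (45 - 3)
PS = (1/2) * 7 * 42 = 147

147


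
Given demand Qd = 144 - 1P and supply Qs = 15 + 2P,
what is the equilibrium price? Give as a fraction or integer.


At equilibrium, Qd = Qs.
144 - 1P = 15 + 2P
144 - 15 = 1P + 2P
129 = 3P
P* = 129/3 = 43

43


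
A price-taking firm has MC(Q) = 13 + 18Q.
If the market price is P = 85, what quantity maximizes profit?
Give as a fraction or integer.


In perfect competition, profit is maximized where P = MC.
85 = 13 + 18Q
72 = 18Q
Q* = 72/18 = 4

4


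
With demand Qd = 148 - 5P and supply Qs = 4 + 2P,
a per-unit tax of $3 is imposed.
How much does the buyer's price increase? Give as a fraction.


With a per-unit tax, the buyer's price increase depends on relative slopes.
Supply slope: d = 2, Demand slope: b = 5
Buyer's price increase = d * tax / (b + d)
= 2 * 3 / (5 + 2)
= 6 / 7 = 6/7

6/7


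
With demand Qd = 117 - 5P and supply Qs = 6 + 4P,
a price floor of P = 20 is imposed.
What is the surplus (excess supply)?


At P = 20:
Qd = 117 - 5*20 = 17
Qs = 6 + 4*20 = 86
Surplus = Qs - Qd = 86 - 17 = 69

69


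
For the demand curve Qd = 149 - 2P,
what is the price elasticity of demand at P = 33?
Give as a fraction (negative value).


dQ/dP = -2
At P = 33: Q = 149 - 2*33 = 83
E = (dQ/dP)(P/Q) = (-2)(33/83) = -66/83

-66/83


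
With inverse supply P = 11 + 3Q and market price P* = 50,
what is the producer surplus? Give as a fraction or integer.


Minimum supply price (at Q=0): P_min = 11
Quantity supplied at P* = 50:
Q* = (50 - 11)/3 = 13
PS = (1/2) * Q* * (P* - P_min)
PS = (1/2) * 13 * (50 - 11)
PS = (1/2) * 13 * 39 = 507/2

507/2


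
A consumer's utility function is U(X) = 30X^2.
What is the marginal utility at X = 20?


MU = dU/dX = 30*2*X^(2-1)
MU = 60*X^1
At X = 20:
MU = 60 * 20^1
MU = 60 * 20 = 1200

1200


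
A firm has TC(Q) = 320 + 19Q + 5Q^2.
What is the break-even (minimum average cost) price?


AC(Q) = 320/Q + 19 + 5Q
To minimize: dAC/dQ = -320/Q^2 + 5 = 0
Q^2 = 320/5 = 64
Q* = 8
Min AC = 320/8 + 19 + 5*8
Min AC = 40 + 19 + 40 = 99

99


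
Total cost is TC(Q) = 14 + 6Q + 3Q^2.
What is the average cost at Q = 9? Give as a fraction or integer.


TC(9) = 14 + 6*9 + 3*9^2
TC(9) = 14 + 54 + 243 = 311
AC = TC/Q = 311/9 = 311/9

311/9


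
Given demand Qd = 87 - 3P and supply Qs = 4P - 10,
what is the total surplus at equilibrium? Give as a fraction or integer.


Find equilibrium: 87 - 3P = 4P - 10
87 + 10 = 7P
P* = 97/7 = 97/7
Q* = 4*97/7 - 10 = 318/7
Inverse demand: P = 29 - Q/3, so P_max = 29
Inverse supply: P = 5/2 + Q/4, so P_min = 5/2
CS = (1/2) * 318/7 * (29 - 97/7) = 16854/49
PS = (1/2) * 318/7 * (97/7 - 5/2) = 25281/98
TS = CS + PS = 16854/49 + 25281/98 = 8427/14

8427/14


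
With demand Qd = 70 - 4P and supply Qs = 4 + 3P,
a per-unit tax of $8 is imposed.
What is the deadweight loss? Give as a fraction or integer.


Pre-tax equilibrium quantity: Q* = 226/7
Post-tax equilibrium quantity: Q_tax = 130/7
Reduction in quantity: Q* - Q_tax = 96/7
DWL = (1/2) * tax * (Q* - Q_tax)
DWL = (1/2) * 8 * 96/7 = 384/7

384/7


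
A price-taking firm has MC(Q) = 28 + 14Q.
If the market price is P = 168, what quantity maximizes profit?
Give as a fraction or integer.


In perfect competition, profit is maximized where P = MC.
168 = 28 + 14Q
140 = 14Q
Q* = 140/14 = 10

10


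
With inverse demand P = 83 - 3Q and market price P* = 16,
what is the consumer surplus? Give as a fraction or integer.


Maximum willingness to pay (at Q=0): P_max = 83
Quantity demanded at P* = 16:
Q* = (83 - 16)/3 = 67/3
CS = (1/2) * Q* * (P_max - P*)
CS = (1/2) * 67/3 * (83 - 16)
CS = (1/2) * 67/3 * 67 = 4489/6

4489/6


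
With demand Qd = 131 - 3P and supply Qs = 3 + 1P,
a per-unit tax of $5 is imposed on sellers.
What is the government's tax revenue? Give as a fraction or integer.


With tax on sellers, new supply: Qs' = 3 + 1(P - 5)
= 1P - 2
New equilibrium quantity:
Q_new = 125/4
Tax revenue = tax * Q_new = 5 * 125/4 = 625/4

625/4


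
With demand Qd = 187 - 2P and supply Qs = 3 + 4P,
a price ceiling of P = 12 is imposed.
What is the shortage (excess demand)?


At P = 12:
Qd = 187 - 2*12 = 163
Qs = 3 + 4*12 = 51
Shortage = Qd - Qs = 163 - 51 = 112

112


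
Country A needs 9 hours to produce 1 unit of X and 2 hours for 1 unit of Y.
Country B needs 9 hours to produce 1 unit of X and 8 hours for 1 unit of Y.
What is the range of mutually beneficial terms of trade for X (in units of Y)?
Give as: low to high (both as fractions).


Opportunity cost of X for Country A = hours_X / hours_Y = 9/2 = 9/2 units of Y
Opportunity cost of X for Country B = hours_X / hours_Y = 9/8 = 9/8 units of Y
Terms of trade must be between the two opportunity costs.
Range: 9/8 to 9/2

9/8 to 9/2


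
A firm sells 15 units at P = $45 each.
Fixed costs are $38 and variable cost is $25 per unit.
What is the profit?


Total Revenue = P * Q = 45 * 15 = $675
Total Cost = FC + VC*Q = 38 + 25*15 = $413
Profit = TR - TC = 675 - 413 = $262

$262


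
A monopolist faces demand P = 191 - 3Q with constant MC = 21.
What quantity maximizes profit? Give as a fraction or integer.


TR = P*Q = (191 - 3Q)Q = 191Q - 3Q^2
MR = dTR/dQ = 191 - 6Q
Set MR = MC:
191 - 6Q = 21
170 = 6Q
Q* = 170/6 = 85/3

85/3


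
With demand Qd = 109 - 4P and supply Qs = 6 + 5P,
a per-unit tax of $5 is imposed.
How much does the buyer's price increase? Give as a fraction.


With a per-unit tax, the buyer's price increase depends on relative slopes.
Supply slope: d = 5, Demand slope: b = 4
Buyer's price increase = d * tax / (b + d)
= 5 * 5 / (4 + 5)
= 25 / 9 = 25/9

25/9


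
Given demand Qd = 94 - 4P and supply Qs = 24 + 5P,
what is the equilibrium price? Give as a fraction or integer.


At equilibrium, Qd = Qs.
94 - 4P = 24 + 5P
94 - 24 = 4P + 5P
70 = 9P
P* = 70/9 = 70/9

70/9


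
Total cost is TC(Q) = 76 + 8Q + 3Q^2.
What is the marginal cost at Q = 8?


MC = dTC/dQ = 8 + 2*3*Q
At Q = 8:
MC = 8 + 6*8
MC = 8 + 48 = 56

56


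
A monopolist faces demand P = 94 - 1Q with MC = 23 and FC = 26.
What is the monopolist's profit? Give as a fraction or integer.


MR = MC: 94 - 2Q = 23
Q* = 71/2
P* = 94 - 1*71/2 = 117/2
Profit = (P* - MC)*Q* - FC
= (117/2 - 23)*71/2 - 26
= 71/2*71/2 - 26
= 5041/4 - 26 = 4937/4

4937/4


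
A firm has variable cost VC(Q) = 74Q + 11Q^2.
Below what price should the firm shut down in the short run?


AVC(Q) = VC(Q)/Q = 74 + 11Q
AVC is increasing in Q, so minimum AVC is at Q -> 0+.
Min AVC = 74
The firm should shut down if P < 74.

74


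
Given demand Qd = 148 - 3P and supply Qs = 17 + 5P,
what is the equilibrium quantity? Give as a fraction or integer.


First find equilibrium price:
148 - 3P = 17 + 5P
P* = 131/8 = 131/8
Then substitute into demand:
Q* = 148 - 3 * 131/8 = 791/8

791/8


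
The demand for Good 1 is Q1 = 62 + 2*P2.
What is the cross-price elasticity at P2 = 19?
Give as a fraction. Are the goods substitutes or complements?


dQ1/dP2 = 2
At P2 = 19: Q1 = 62 + 2*19 = 100
Exy = (dQ1/dP2)(P2/Q1) = 2 * 19 / 100 = 19/50
Since Exy > 0, the goods are substitutes.

19/50 (substitutes)


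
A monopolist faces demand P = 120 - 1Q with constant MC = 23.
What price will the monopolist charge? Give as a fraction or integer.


MR = 120 - 2Q
Set MR = MC: 120 - 2Q = 23
Q* = 97/2
Substitute into demand:
P* = 120 - 1*97/2 = 143/2

143/2


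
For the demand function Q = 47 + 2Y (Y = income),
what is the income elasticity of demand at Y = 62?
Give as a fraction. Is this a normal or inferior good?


dQ/dY = 2
At Y = 62: Q = 47 + 2*62 = 171
Ey = (dQ/dY)(Y/Q) = 2 * 62 / 171 = 124/171
Since Ey > 0, this is a normal good.

124/171 (normal good)


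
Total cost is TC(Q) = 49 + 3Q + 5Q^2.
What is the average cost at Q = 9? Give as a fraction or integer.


TC(9) = 49 + 3*9 + 5*9^2
TC(9) = 49 + 27 + 405 = 481
AC = TC/Q = 481/9 = 481/9

481/9


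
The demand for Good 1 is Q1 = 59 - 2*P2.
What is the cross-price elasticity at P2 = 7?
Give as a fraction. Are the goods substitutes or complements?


dQ1/dP2 = -2
At P2 = 7: Q1 = 59 - 2*7 = 45
Exy = (dQ1/dP2)(P2/Q1) = -2 * 7 / 45 = -14/45
Since Exy < 0, the goods are complements.

-14/45 (complements)


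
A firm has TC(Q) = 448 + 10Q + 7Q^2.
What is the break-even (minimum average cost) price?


AC(Q) = 448/Q + 10 + 7Q
To minimize: dAC/dQ = -448/Q^2 + 7 = 0
Q^2 = 448/7 = 64
Q* = 8
Min AC = 448/8 + 10 + 7*8
Min AC = 56 + 10 + 56 = 122

122


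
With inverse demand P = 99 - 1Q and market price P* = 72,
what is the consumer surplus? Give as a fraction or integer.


Maximum willingness to pay (at Q=0): P_max = 99
Quantity demanded at P* = 72:
Q* = (99 - 72)/1 = 27
CS = (1/2) * Q* * (P_max - P*)
CS = (1/2) * 27 * (99 - 72)
CS = (1/2) * 27 * 27 = 729/2

729/2


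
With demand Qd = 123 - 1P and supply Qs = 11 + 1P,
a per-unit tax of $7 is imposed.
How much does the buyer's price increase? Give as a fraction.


With a per-unit tax, the buyer's price increase depends on relative slopes.
Supply slope: d = 1, Demand slope: b = 1
Buyer's price increase = d * tax / (b + d)
= 1 * 7 / (1 + 1)
= 7 / 2 = 7/2

7/2


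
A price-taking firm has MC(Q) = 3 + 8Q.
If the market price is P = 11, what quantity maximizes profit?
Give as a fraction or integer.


In perfect competition, profit is maximized where P = MC.
11 = 3 + 8Q
8 = 8Q
Q* = 8/8 = 1

1


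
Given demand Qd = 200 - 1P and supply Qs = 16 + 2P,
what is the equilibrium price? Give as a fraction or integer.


At equilibrium, Qd = Qs.
200 - 1P = 16 + 2P
200 - 16 = 1P + 2P
184 = 3P
P* = 184/3 = 184/3

184/3


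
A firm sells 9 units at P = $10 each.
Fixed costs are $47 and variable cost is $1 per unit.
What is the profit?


Total Revenue = P * Q = 10 * 9 = $90
Total Cost = FC + VC*Q = 47 + 1*9 = $56
Profit = TR - TC = 90 - 56 = $34

$34


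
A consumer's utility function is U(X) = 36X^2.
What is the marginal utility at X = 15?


MU = dU/dX = 36*2*X^(2-1)
MU = 72*X^1
At X = 15:
MU = 72 * 15^1
MU = 72 * 15 = 1080

1080


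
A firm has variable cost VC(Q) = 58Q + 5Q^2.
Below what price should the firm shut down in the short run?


AVC(Q) = VC(Q)/Q = 58 + 5Q
AVC is increasing in Q, so minimum AVC is at Q -> 0+.
Min AVC = 58
The firm should shut down if P < 58.

58


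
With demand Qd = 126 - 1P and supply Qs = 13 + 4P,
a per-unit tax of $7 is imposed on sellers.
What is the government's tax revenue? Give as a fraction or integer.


With tax on sellers, new supply: Qs' = 13 + 4(P - 7)
= 4P - 15
New equilibrium quantity:
Q_new = 489/5
Tax revenue = tax * Q_new = 7 * 489/5 = 3423/5

3423/5


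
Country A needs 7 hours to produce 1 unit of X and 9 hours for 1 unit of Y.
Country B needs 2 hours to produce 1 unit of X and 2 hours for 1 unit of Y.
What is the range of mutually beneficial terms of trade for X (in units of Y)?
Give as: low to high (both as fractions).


Opportunity cost of X for Country A = hours_X / hours_Y = 7/9 = 7/9 units of Y
Opportunity cost of X for Country B = hours_X / hours_Y = 2/2 = 1 units of Y
Terms of trade must be between the two opportunity costs.
Range: 7/9 to 1

7/9 to 1


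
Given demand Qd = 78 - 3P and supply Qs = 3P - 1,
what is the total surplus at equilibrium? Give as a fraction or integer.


Find equilibrium: 78 - 3P = 3P - 1
78 + 1 = 6P
P* = 79/6 = 79/6
Q* = 3*79/6 - 1 = 77/2
Inverse demand: P = 26 - Q/3, so P_max = 26
Inverse supply: P = 1/3 + Q/3, so P_min = 1/3
CS = (1/2) * 77/2 * (26 - 79/6) = 5929/24
PS = (1/2) * 77/2 * (79/6 - 1/3) = 5929/24
TS = CS + PS = 5929/24 + 5929/24 = 5929/12

5929/12


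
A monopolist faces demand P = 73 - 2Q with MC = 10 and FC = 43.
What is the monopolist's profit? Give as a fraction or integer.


MR = MC: 73 - 4Q = 10
Q* = 63/4
P* = 73 - 2*63/4 = 83/2
Profit = (P* - MC)*Q* - FC
= (83/2 - 10)*63/4 - 43
= 63/2*63/4 - 43
= 3969/8 - 43 = 3625/8

3625/8


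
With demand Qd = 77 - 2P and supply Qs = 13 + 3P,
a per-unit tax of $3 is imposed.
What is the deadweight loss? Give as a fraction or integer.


Pre-tax equilibrium quantity: Q* = 257/5
Post-tax equilibrium quantity: Q_tax = 239/5
Reduction in quantity: Q* - Q_tax = 18/5
DWL = (1/2) * tax * (Q* - Q_tax)
DWL = (1/2) * 3 * 18/5 = 27/5

27/5


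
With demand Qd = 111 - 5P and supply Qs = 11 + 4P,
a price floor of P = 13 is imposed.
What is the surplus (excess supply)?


At P = 13:
Qd = 111 - 5*13 = 46
Qs = 11 + 4*13 = 63
Surplus = Qs - Qd = 63 - 46 = 17

17


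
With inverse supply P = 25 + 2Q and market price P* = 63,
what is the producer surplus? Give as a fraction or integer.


Minimum supply price (at Q=0): P_min = 25
Quantity supplied at P* = 63:
Q* = (63 - 25)/2 = 19
PS = (1/2) * Q* * (P* - P_min)
PS = (1/2) * 19 * (63 - 25)
PS = (1/2) * 19 * 38 = 361

361


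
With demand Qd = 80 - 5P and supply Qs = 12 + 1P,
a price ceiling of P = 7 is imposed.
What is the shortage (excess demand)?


At P = 7:
Qd = 80 - 5*7 = 45
Qs = 12 + 1*7 = 19
Shortage = Qd - Qs = 45 - 19 = 26

26


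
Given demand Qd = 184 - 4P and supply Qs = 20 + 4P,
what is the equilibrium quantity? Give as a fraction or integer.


First find equilibrium price:
184 - 4P = 20 + 4P
P* = 164/8 = 41/2
Then substitute into demand:
Q* = 184 - 4 * 41/2 = 102

102


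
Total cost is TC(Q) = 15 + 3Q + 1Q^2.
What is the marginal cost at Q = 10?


MC = dTC/dQ = 3 + 2*1*Q
At Q = 10:
MC = 3 + 2*10
MC = 3 + 20 = 23

23


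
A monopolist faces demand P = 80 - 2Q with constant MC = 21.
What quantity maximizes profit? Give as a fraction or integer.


TR = P*Q = (80 - 2Q)Q = 80Q - 2Q^2
MR = dTR/dQ = 80 - 4Q
Set MR = MC:
80 - 4Q = 21
59 = 4Q
Q* = 59/4 = 59/4

59/4


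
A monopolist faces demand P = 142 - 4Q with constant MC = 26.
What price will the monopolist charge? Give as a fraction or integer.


MR = 142 - 8Q
Set MR = MC: 142 - 8Q = 26
Q* = 29/2
Substitute into demand:
P* = 142 - 4*29/2 = 84

84


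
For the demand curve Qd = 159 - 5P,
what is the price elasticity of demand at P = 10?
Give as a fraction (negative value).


dQ/dP = -5
At P = 10: Q = 159 - 5*10 = 109
E = (dQ/dP)(P/Q) = (-5)(10/109) = -50/109

-50/109


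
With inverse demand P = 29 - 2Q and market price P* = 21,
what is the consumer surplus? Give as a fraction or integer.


Maximum willingness to pay (at Q=0): P_max = 29
Quantity demanded at P* = 21:
Q* = (29 - 21)/2 = 4
CS = (1/2) * Q* * (P_max - P*)
CS = (1/2) * 4 * (29 - 21)
CS = (1/2) * 4 * 8 = 16

16


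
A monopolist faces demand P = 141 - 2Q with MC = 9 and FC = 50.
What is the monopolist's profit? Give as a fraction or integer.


MR = MC: 141 - 4Q = 9
Q* = 33
P* = 141 - 2*33 = 75
Profit = (P* - MC)*Q* - FC
= (75 - 9)*33 - 50
= 66*33 - 50
= 2178 - 50 = 2128

2128


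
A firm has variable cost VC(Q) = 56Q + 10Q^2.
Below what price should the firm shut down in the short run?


AVC(Q) = VC(Q)/Q = 56 + 10Q
AVC is increasing in Q, so minimum AVC is at Q -> 0+.
Min AVC = 56
The firm should shut down if P < 56.

56


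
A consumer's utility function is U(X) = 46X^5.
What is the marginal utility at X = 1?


MU = dU/dX = 46*5*X^(5-1)
MU = 230*X^4
At X = 1:
MU = 230 * 1^4
MU = 230 * 1 = 230

230


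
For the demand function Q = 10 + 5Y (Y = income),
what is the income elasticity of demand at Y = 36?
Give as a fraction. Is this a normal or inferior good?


dQ/dY = 5
At Y = 36: Q = 10 + 5*36 = 190
Ey = (dQ/dY)(Y/Q) = 5 * 36 / 190 = 18/19
Since Ey > 0, this is a normal good.

18/19 (normal good)


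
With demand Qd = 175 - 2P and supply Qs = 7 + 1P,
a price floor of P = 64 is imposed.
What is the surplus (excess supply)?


At P = 64:
Qd = 175 - 2*64 = 47
Qs = 7 + 1*64 = 71
Surplus = Qs - Qd = 71 - 47 = 24

24


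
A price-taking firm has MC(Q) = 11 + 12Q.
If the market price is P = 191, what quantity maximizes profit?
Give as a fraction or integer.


In perfect competition, profit is maximized where P = MC.
191 = 11 + 12Q
180 = 12Q
Q* = 180/12 = 15

15


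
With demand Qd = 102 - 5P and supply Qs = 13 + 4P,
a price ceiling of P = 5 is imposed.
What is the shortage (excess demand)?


At P = 5:
Qd = 102 - 5*5 = 77
Qs = 13 + 4*5 = 33
Shortage = Qd - Qs = 77 - 33 = 44

44


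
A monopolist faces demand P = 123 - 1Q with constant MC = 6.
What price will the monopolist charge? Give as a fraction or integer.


MR = 123 - 2Q
Set MR = MC: 123 - 2Q = 6
Q* = 117/2
Substitute into demand:
P* = 123 - 1*117/2 = 129/2

129/2


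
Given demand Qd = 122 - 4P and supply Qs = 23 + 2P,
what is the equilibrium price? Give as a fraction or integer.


At equilibrium, Qd = Qs.
122 - 4P = 23 + 2P
122 - 23 = 4P + 2P
99 = 6P
P* = 99/6 = 33/2

33/2


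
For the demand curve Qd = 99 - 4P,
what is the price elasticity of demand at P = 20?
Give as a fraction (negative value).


dQ/dP = -4
At P = 20: Q = 99 - 4*20 = 19
E = (dQ/dP)(P/Q) = (-4)(20/19) = -80/19

-80/19


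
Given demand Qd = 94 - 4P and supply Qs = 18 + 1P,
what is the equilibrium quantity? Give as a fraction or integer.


First find equilibrium price:
94 - 4P = 18 + 1P
P* = 76/5 = 76/5
Then substitute into demand:
Q* = 94 - 4 * 76/5 = 166/5

166/5


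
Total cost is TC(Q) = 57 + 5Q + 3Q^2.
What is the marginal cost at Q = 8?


MC = dTC/dQ = 5 + 2*3*Q
At Q = 8:
MC = 5 + 6*8
MC = 5 + 48 = 53

53


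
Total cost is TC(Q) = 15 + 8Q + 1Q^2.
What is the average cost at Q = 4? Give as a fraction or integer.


TC(4) = 15 + 8*4 + 1*4^2
TC(4) = 15 + 32 + 16 = 63
AC = TC/Q = 63/4 = 63/4

63/4


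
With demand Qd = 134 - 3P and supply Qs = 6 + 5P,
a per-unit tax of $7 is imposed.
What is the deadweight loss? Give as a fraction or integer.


Pre-tax equilibrium quantity: Q* = 86
Post-tax equilibrium quantity: Q_tax = 583/8
Reduction in quantity: Q* - Q_tax = 105/8
DWL = (1/2) * tax * (Q* - Q_tax)
DWL = (1/2) * 7 * 105/8 = 735/16

735/16


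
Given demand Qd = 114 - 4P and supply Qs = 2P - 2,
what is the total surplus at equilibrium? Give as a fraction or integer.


Find equilibrium: 114 - 4P = 2P - 2
114 + 2 = 6P
P* = 116/6 = 58/3
Q* = 2*58/3 - 2 = 110/3
Inverse demand: P = 57/2 - Q/4, so P_max = 57/2
Inverse supply: P = 1 + Q/2, so P_min = 1
CS = (1/2) * 110/3 * (57/2 - 58/3) = 3025/18
PS = (1/2) * 110/3 * (58/3 - 1) = 3025/9
TS = CS + PS = 3025/18 + 3025/9 = 3025/6

3025/6


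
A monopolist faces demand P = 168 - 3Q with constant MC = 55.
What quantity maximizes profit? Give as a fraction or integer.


TR = P*Q = (168 - 3Q)Q = 168Q - 3Q^2
MR = dTR/dQ = 168 - 6Q
Set MR = MC:
168 - 6Q = 55
113 = 6Q
Q* = 113/6 = 113/6

113/6


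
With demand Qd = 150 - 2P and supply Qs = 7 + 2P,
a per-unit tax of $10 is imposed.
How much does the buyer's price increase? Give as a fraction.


With a per-unit tax, the buyer's price increase depends on relative slopes.
Supply slope: d = 2, Demand slope: b = 2
Buyer's price increase = d * tax / (b + d)
= 2 * 10 / (2 + 2)
= 20 / 4 = 5

5


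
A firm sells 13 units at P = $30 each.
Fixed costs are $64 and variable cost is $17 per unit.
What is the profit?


Total Revenue = P * Q = 30 * 13 = $390
Total Cost = FC + VC*Q = 64 + 17*13 = $285
Profit = TR - TC = 390 - 285 = $105

$105


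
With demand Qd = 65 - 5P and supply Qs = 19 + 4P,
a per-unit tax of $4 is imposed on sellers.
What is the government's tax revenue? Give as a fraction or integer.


With tax on sellers, new supply: Qs' = 19 + 4(P - 4)
= 3 + 4P
New equilibrium quantity:
Q_new = 275/9
Tax revenue = tax * Q_new = 4 * 275/9 = 1100/9

1100/9


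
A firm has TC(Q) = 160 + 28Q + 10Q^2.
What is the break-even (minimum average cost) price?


AC(Q) = 160/Q + 28 + 10Q
To minimize: dAC/dQ = -160/Q^2 + 10 = 0
Q^2 = 160/10 = 16
Q* = 4
Min AC = 160/4 + 28 + 10*4
Min AC = 40 + 28 + 40 = 108

108


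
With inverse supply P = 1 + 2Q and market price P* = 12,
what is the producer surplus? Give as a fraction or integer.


Minimum supply price (at Q=0): P_min = 1
Quantity supplied at P* = 12:
Q* = (12 - 1)/2 = 11/2
PS = (1/2) * Q* * (P* - P_min)
PS = (1/2) * 11/2 * (12 - 1)
PS = (1/2) * 11/2 * 11 = 121/4

121/4


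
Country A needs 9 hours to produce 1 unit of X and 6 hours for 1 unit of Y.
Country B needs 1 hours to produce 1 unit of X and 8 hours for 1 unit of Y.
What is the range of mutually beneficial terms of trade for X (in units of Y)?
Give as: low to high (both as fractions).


Opportunity cost of X for Country A = hours_X / hours_Y = 9/6 = 3/2 units of Y
Opportunity cost of X for Country B = hours_X / hours_Y = 1/8 = 1/8 units of Y
Terms of trade must be between the two opportunity costs.
Range: 1/8 to 3/2

1/8 to 3/2


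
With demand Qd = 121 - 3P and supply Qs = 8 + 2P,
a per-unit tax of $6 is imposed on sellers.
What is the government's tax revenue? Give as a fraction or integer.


With tax on sellers, new supply: Qs' = 8 + 2(P - 6)
= 2P - 4
New equilibrium quantity:
Q_new = 46
Tax revenue = tax * Q_new = 6 * 46 = 276

276


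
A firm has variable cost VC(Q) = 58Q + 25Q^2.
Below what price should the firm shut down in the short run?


AVC(Q) = VC(Q)/Q = 58 + 25Q
AVC is increasing in Q, so minimum AVC is at Q -> 0+.
Min AVC = 58
The firm should shut down if P < 58.

58


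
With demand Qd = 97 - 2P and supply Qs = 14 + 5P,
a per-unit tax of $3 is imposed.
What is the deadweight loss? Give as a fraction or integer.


Pre-tax equilibrium quantity: Q* = 513/7
Post-tax equilibrium quantity: Q_tax = 69
Reduction in quantity: Q* - Q_tax = 30/7
DWL = (1/2) * tax * (Q* - Q_tax)
DWL = (1/2) * 3 * 30/7 = 45/7

45/7


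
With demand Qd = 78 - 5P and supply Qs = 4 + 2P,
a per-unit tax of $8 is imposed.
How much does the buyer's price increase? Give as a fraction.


With a per-unit tax, the buyer's price increase depends on relative slopes.
Supply slope: d = 2, Demand slope: b = 5
Buyer's price increase = d * tax / (b + d)
= 2 * 8 / (5 + 2)
= 16 / 7 = 16/7

16/7
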